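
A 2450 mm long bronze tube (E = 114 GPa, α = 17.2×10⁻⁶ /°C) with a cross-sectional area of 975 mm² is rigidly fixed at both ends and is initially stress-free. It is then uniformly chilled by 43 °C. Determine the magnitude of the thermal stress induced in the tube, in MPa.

Because both ends are immovable the net strain is zero, and the suppressed thermal strain is αΔT = 17.2×10⁻⁶ × 43 = 739.6×10⁻⁶.
Hence σ = E·αΔT = 114×10³ × 739.6×10⁻⁶ = 84.31 MPa, tensile.

σ ≈ 84.3 MPa (tensile)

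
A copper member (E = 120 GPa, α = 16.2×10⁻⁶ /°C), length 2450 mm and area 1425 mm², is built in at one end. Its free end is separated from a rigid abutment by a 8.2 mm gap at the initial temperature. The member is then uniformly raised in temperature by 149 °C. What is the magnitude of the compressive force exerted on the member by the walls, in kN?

P ≈ 0 kN

If the wall were absent the member would grow by αΔT L = 16.2×10⁻⁶ × 149 × 2450 = 5.914 mm.
Since δ_free = 5.91 mm is less than the 8.2 mm gap, the member never touches the wall. No axial force develops.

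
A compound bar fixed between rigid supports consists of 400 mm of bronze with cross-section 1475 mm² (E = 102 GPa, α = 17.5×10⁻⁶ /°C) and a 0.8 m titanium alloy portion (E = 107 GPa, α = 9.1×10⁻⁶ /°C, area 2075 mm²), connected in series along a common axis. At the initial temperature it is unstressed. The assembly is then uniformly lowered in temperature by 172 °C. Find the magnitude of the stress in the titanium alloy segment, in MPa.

If the supports were absent, the total length change would be Σ αᵢΔT Lᵢ = 17.5×10⁻⁶×172×400 + 9.1×10⁻⁶×172×800 = 2.456 mm.
The rigid supports impose zero overall length change; the single axial force P common to all segments must satisfy P Σ Lᵢ/(AᵢEᵢ) = δ_free.
The series flexibility is Σ Lᵢ/(AᵢEᵢ) = 400/(1475×102×10³) + 800/(2075×107×10³) = 6.262×10⁻⁶ mm/N.
So P = 2.456 / 6.262×10⁻⁶ = 392.2 kN, tensile.
σ_{titanium alloy} = P / A = 392200 / 2075 = 189 MPa.

σ ≈ 189 MPa (tensile)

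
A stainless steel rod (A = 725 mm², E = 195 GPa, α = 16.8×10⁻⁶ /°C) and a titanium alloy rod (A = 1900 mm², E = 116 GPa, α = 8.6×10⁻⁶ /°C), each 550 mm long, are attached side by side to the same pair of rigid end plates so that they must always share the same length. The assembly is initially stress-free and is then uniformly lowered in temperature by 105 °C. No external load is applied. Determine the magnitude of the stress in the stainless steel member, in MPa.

Equilibrium of a rigid end plate with no external load gives equal and opposite internal forces ±P in the two members. Since α_{stainless steel} > α_{titanium alloy}, cooling drives the stainless steel into tension and the titanium alloy into compression.
Setting the final lengths equal and cancelling L: (α₁ − α₂)ΔT = P/(A₁E₁) + P/(A₂E₂).
|α₁ − α₂|·ΔT = 8.2×10⁻⁶ × 105 = 0.000861.
1/(A₁E₁) + 1/(A₂E₂) = 1/(725×195×10³) + 1/(1900×116×10³) = 1.161×10⁻⁸ N⁻¹.
P = 0.000861 / 1.161×10⁻⁸ = 74160 N = 74.16 kN.
σ_{stainless steel} = P/A₁ = 74160/725 = 102.3 MPa, tensile.

σ ≈ 102 MPa (tensile)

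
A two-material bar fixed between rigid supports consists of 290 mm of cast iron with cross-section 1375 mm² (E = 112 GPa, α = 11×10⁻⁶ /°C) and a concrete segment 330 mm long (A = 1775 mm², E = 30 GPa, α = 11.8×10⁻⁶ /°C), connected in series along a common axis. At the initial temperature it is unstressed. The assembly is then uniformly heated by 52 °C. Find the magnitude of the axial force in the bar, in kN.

With the walls removed the bar would change length by δ_free = Σ αᵢΔT Lᵢ = 11×10⁻⁶×52×290 + 11.8×10⁻⁶×52×330 = 0.3684 mm.
The walls prevent any net length change, so an axial force P (same in every segment) develops. Compatibility: P · Σ Lᵢ/(AᵢEᵢ) = δ_free.
Σ Lᵢ/(AᵢEᵢ) = 290/(1375×112×10³) + 330/(1775×30×10³) = 8.08×10⁻⁶ mm/N.
P = 0.3684 / 8.08×10⁻⁶ = 45590 N = 45.59 kN, compressive.

P ≈ 45.6 kN (compressive)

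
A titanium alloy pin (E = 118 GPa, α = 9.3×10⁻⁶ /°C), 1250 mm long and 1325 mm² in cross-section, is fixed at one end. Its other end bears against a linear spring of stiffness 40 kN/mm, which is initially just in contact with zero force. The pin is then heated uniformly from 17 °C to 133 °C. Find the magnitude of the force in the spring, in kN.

P ≈ 40.9 kN

The unrestrained thermal change is αΔT L = 9.3×10⁻⁶ × 116 × 1250 = 1.349 mm.
Let P be the compressive force at the spring. The pin shortens elastically by PL/(AE) and the spring compresses by P/k; together these equal δ_free.
So P = δ_free / [L/(AE) + 1/k] = 1.349 / [ 1250/(1325×118×10³) + 1/(40×10³) ].
P = 1.349 / 3.299×10⁻⁵ = 40870 N.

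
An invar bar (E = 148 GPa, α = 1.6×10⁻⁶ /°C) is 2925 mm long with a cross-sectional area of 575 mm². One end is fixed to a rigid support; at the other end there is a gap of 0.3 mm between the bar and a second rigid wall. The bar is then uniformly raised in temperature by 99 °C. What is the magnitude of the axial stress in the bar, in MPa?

Unrestrained expansion: δ_free = αΔT L = 1.6×10⁻⁶ × 99 × 2925 = 0.4633 mm.
This exceeds the 0.3 mm gap, so the wall pushes back. The portion of expansion that must be recovered elastically is δ_free − gap = 0.4633 − 0.3 = 0.1633 mm.
Compatibility: PL/(AE) = 0.1633 mm, so σ = P/A = E × (0.1633/2925) = 8.264 MPa.

σ ≈ 8.26 MPa (compressive)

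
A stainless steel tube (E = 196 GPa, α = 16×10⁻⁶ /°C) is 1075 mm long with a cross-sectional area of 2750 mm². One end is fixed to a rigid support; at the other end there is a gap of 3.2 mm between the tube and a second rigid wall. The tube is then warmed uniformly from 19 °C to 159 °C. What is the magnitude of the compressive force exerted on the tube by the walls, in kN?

If the wall were absent the tube would grow by αΔT L = 16×10⁻⁶ × 140 × 1075 = 2.408 mm.
This is smaller than the 3.2 mm clearance, so the tube expands freely without reaching the stop — the stress is zero.

P ≈ 0 kN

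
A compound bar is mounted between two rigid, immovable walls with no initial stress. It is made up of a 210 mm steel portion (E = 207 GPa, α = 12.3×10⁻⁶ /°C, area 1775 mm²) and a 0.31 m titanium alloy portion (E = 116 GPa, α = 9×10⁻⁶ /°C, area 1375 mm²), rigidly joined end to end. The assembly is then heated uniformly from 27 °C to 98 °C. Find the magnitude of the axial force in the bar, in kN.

P ≈ 152 kN (compressive)

Free thermal expansion of the whole bar: Σ αᵢΔT Lᵢ = 12.3×10⁻⁶×71×210 + 9×10⁻⁶×71×310 = 0.3815 mm.
The rigid supports impose zero overall length change; the single axial force P common to all segments must satisfy P Σ Lᵢ/(AᵢEᵢ) = δ_free.
The series flexibility is Σ Lᵢ/(AᵢEᵢ) = 210/(1775×207×10³) + 310/(1375×116×10³) = 2.515×10⁻⁶ mm/N.
So P = 0.3815 / 2.515×10⁻⁶ = 151.7 kN, compressive.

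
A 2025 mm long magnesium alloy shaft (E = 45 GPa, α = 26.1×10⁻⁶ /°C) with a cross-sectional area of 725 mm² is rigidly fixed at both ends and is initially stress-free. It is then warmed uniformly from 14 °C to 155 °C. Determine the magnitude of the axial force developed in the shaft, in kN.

The ends cannot move, so σ = EαΔT = 45×10³ × 26.1×10⁻⁶ × 141 = 165.6 MPa.
Axial force P = σA = 165.6 × 725 = 120100 N = 120.1 kN, compressive.

P ≈ 120 kN (compressive)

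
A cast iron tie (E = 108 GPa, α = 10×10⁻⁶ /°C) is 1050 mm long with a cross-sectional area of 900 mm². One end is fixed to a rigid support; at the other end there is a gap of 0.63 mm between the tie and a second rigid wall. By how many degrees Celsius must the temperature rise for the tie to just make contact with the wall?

ΔT ≈ 60 °C

Contact occurs when the free expansion equals the gap: αΔT L = 0.63 mm.
ΔT = 0.63 / (10×10⁻⁶ × 1050) = 60 °C.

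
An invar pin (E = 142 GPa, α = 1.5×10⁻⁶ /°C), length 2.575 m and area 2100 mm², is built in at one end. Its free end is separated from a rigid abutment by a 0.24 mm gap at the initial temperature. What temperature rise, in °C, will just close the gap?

Contact occurs when the free expansion equals the gap: αΔT L = 0.24 mm.
So ΔT = g/(αL) = 0.24/(1.5×10⁻⁶ × 2575) = 62.14 °C.

ΔT ≈ 62.1 °C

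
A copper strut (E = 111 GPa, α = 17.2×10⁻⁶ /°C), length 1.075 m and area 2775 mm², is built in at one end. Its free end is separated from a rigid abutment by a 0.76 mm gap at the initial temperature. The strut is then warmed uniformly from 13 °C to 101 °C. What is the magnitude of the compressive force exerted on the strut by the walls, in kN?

P ≈ 248 kN

Unrestrained expansion: δ_free = αΔT L = 17.2×10⁻⁶ × 88 × 1075 = 1.627 mm.
After closing the 0.76 mm clearance, 1.627 − 0.76 = 0.8671 mm of expansion remains to be suppressed by the wall.
That suppressed elongation corresponds to σ = E·Δ/L = 111×10³ × 0.8671/1075 = 89.54 MPa.
Force on the wall = σA = 89.54 × 2775 mm² = 248.5 kN.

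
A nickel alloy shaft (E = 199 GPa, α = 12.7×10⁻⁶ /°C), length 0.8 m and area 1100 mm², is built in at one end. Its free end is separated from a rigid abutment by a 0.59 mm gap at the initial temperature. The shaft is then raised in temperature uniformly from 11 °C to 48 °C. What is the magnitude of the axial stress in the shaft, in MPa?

Free thermal elongation = αΔT L = 12.7×10⁻⁶ × 37 × 800 = 0.3759 mm.
This is smaller than the 0.59 mm clearance, so the shaft expands freely without reaching the stop — the stress is zero.

σ ≈ 0 MPa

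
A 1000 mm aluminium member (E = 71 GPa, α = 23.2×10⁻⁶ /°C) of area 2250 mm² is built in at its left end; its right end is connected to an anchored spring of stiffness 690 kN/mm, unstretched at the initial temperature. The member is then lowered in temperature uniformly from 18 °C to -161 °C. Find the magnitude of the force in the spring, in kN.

P ≈ 539 kN

The unrestrained thermal change is αΔT L = 23.2×10⁻⁶ × 179 × 1000 = 4.153 mm.
With a force P in the spring, the elastic change of the member is PL/(AE) and that of the spring is P/k; compatibility requires their sum to equal δ_free.
P [ L/(AE) + 1/k ] = δ_free → P [ 1000/(2250×71×10³) + 1/(690×10³) ] = 4.153.
P = 4.153 / 7.709×10⁻⁶ = 538700 N.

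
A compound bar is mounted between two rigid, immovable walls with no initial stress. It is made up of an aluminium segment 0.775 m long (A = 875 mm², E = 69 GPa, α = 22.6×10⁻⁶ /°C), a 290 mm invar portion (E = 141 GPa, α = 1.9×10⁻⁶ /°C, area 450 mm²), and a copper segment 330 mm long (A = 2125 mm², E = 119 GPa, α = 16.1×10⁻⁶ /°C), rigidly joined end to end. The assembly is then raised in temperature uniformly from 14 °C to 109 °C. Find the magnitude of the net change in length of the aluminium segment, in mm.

|ΔL| ≈ 0.14 mm

If the supports were absent, the total length change would be Σ αᵢΔT Lᵢ = 22.6×10⁻⁶×95×775 + 1.9×10⁻⁶×95×290 + 16.1×10⁻⁶×95×330 = 2.221 mm.
Since the ends are fixed, an axial force P builds up, equal in every segment, with P · Σ Lᵢ/(AᵢEᵢ) = δ_free.
The series flexibility is Σ Lᵢ/(AᵢEᵢ) = 775/(875×69×10³) + 290/(450×141×10³) + 330/(2125×119×10³) = 1.871×10⁻⁵ mm/N.
P = 2.221 / 1.871×10⁻⁵ = 118700 N = 118.7 kN, compressive.
For the aluminium segment, free thermal change = 22.6×10⁻⁶×95×775 = 1.664 mm and elastic change from P = 118700×775/(875×69×10³) = 1.524 mm; these oppose, so the net change is 0.14 mm (segment lengthens).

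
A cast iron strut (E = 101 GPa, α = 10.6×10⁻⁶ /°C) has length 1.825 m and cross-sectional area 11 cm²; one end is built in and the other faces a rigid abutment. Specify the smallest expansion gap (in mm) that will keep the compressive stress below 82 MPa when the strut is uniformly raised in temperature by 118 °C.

g ≈ 0.801 mm

With no wall the strut would lengthen by αΔT L = 10.6×10⁻⁶ × 118 × 1825 = 2.283 mm.
A stress of 82 MPa corresponds to the wall pushing the strut back by σL/E = 82×1825/(101×10³) = 1.482 mm.
The gap must absorb the remainder: g_min = 2.283 − 1.482 = 0.801 mm.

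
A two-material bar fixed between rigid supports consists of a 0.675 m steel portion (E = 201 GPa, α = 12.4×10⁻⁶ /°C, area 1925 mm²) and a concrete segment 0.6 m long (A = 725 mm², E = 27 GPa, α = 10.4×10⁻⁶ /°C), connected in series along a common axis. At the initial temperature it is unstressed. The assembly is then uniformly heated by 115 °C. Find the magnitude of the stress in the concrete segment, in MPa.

σ ≈ 71.5 MPa (compressive)

If the supports were absent, the total length change would be Σ αᵢΔT Lᵢ = 12.4×10⁻⁶×115×675 + 10.4×10⁻⁶×115×600 = 1.68 mm.
The walls prevent any net length change, so an axial force P (same in every segment) develops. Compatibility: P · Σ Lᵢ/(AᵢEᵢ) = δ_free.
The series flexibility is Σ Lᵢ/(AᵢEᵢ) = 675/(1925×201×10³) + 600/(725×27×10³) = 3.24×10⁻⁵ mm/N.
Hence P = δ_free / Σ(L/AE) = 1.68/3.24×10⁻⁵ = 51.86 kN (compressive).
σ_{concrete} = P / A = 51860 / 725 = 71.54 MPa.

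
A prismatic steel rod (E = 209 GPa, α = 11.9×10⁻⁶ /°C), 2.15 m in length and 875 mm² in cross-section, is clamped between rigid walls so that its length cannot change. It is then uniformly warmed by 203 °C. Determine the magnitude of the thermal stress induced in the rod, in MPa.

σ ≈ 505 MPa (compressive)

The supports are rigid, so the total axial strain is zero. The restrained thermal strain is ε = αΔT = 11.9×10⁻⁶ × 203 = 2415.7×10⁻⁶.
σ = EαΔT = 209×10³ × 11.9×10⁻⁶ × 203 = 504.9 MPa (compressive; the rod is trying to expand).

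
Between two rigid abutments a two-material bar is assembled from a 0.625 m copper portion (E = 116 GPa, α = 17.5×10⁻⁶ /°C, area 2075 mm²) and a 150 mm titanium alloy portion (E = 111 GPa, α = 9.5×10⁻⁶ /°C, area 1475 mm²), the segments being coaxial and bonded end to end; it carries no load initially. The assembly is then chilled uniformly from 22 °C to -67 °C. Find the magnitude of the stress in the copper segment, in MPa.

σ ≈ 151 MPa (tensile)

With the walls removed the bar would change length by δ_free = Σ αᵢΔT Lᵢ = 17.5×10⁻⁶×89×625 + 9.5×10⁻⁶×89×150 = 1.1 mm.
Since the ends are fixed, an axial force P builds up, equal in every segment, with P · Σ Lᵢ/(AᵢEᵢ) = δ_free.
The series flexibility is Σ Lᵢ/(AᵢEᵢ) = 625/(2075×116×10³) + 150/(1475×111×10³) = 3.513×10⁻⁶ mm/N.
Hence P = δ_free / Σ(L/AE) = 1.1/3.513×10⁻⁶ = 313.2 kN (tensile).
σ_{copper} = P / A = 313200 / 2075 = 150.9 MPa.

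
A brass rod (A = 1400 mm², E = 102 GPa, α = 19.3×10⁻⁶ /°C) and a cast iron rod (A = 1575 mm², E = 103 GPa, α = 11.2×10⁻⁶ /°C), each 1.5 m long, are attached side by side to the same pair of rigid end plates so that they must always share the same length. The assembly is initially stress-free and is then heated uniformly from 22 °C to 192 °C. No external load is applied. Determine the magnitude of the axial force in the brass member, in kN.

The brass has the larger α, so on heating it would change length more than the cast iron if both were free. The rigid plates force a common final length, so the brass is put into compression and the cast iron into tension, with equal and opposite forces P (no external load).
Equating the net (thermal + elastic) strains gives |α₁ − α₂|·ΔT = P·[1/(A₁E₁) + 1/(A₂E₂)].
|α₁ − α₂|·ΔT = 8.1×10⁻⁶ × 170 = 0.001377.
1/(A₁E₁) + 1/(A₂E₂) = 1/(1400×102×10³) + 1/(1575×103×10³) = 1.317×10⁻⁸ N⁻¹.
P = 0.001377 / 1.317×10⁻⁸ = 104600 N = 104.6 kN.

P ≈ 105 kN (compressive in the brass)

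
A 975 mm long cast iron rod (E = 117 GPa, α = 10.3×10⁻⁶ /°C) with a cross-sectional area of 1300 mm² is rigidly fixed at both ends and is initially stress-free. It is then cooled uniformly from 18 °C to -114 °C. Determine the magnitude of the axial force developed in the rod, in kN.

P ≈ 207 kN (tensile)

With zero net strain, σ = E·αΔT = 117 GPa × 10.3×10⁻⁶ × 132 = 159.1 MPa.
P = AEαΔT = 1300 × 117×10³ × 10.3×10⁻⁶ × 132 = 206.8 kN (tensile).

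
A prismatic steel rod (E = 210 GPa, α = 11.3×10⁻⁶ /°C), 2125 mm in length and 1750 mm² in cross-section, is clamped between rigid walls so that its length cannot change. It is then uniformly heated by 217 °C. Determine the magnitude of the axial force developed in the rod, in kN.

The ends cannot move, so σ = EαΔT = 210×10³ × 11.3×10⁻⁶ × 217 = 514.9 MPa.
Then P = σA = 514.9 × 1750 mm² = 901.1 kN, compressive.

P ≈ 901 kN (compressive)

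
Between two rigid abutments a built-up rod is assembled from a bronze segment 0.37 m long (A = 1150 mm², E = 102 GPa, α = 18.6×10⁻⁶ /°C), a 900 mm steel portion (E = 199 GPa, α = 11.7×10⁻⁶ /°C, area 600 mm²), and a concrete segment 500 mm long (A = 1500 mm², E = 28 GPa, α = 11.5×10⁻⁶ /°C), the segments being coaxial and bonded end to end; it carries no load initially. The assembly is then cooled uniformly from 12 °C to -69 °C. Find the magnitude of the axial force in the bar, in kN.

If the supports were absent, the total length change would be Σ αᵢΔT Lᵢ = 18.6×10⁻⁶×81×370 + 11.7×10⁻⁶×81×900 + 11.5×10⁻⁶×81×500 = 1.876 mm.
The walls prevent any net length change, so an axial force P (same in every segment) develops. Compatibility: P · Σ Lᵢ/(AᵢEᵢ) = δ_free.
The series flexibility is Σ Lᵢ/(AᵢEᵢ) = 370/(1150×102×10³) + 900/(600×199×10³) + 500/(1500×28×10³) = 2.26×10⁻⁵ mm/N.
Hence P = δ_free / Σ(L/AE) = 1.876/2.26×10⁻⁵ = 83.03 kN (tensile).

P ≈ 83 kN (tensile)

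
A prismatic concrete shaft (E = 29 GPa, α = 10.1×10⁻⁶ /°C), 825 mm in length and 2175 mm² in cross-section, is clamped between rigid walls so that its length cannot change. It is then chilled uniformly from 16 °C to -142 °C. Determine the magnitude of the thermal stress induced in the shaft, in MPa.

σ ≈ 46.3 MPa (tensile)

The supports are rigid, so the total axial strain is zero. The restrained thermal strain is ε = αΔT = 10.1×10⁻⁶ × 158 = 1595.8×10⁻⁶.
Hence σ = E·αΔT = 29×10³ × 1595.8×10⁻⁶ = 46.28 MPa, tensile.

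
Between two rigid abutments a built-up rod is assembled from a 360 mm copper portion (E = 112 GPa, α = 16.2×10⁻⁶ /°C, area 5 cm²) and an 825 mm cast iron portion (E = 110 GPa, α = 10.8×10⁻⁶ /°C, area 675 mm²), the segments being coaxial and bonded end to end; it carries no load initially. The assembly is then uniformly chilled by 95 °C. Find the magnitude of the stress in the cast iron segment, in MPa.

σ ≈ 118 MPa (tensile)

If the supports were absent, the total length change would be Σ αᵢΔT Lᵢ = 16.2×10⁻⁶×95×360 + 10.8×10⁻⁶×95×825 = 1.4 mm.
The rigid supports impose zero overall length change; the single axial force P common to all segments must satisfy P Σ Lᵢ/(AᵢEᵢ) = δ_free.
The series flexibility is Σ Lᵢ/(AᵢEᵢ) = 360/(500×112×10³) + 825/(675×110×10³) = 1.754×10⁻⁵ mm/N.
P = 1.4 / 1.754×10⁻⁵ = 79850 N = 79.85 kN, tensile.
σ_{cast iron} = P / A = 79850 / 675 = 118.3 MPa.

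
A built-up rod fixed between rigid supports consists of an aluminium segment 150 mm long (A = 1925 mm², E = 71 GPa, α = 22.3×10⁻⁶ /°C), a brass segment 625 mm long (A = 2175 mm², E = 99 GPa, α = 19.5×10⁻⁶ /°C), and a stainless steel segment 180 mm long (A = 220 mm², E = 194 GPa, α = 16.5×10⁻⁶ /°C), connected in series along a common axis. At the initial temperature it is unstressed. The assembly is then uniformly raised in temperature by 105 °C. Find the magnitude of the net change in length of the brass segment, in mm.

|ΔL| ≈ 0.593 mm

With the walls removed the bar would change length by δ_free = Σ αᵢΔT Lᵢ = 22.3×10⁻⁶×105×150 + 19.5×10⁻⁶×105×625 + 16.5×10⁻⁶×105×180 = 1.943 mm.
The walls prevent any net length change, so an axial force P (same in every segment) develops. Compatibility: P · Σ Lᵢ/(AᵢEᵢ) = δ_free.
The series flexibility is Σ Lᵢ/(AᵢEᵢ) = 150/(1925×71×10³) + 625/(2175×99×10³) + 180/(220×194×10³) = 8.218×10⁻⁶ mm/N.
Hence P = δ_free / Σ(L/AE) = 1.943/8.218×10⁻⁶ = 236.4 kN (compressive).
For the brass segment, free thermal change = 19.5×10⁻⁶×105×625 = 1.28 mm and elastic change from P = 236400×625/(2175×99×10³) = 0.6862 mm; these oppose, so the net change is 0.593 mm (segment lengthens).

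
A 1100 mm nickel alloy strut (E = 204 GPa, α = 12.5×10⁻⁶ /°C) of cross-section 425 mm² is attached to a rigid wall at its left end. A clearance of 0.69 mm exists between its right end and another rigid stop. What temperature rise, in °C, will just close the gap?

The gap closes when αΔT L = 0.69 mm, since the strut is still unstressed at that instant.
So ΔT = g/(αL) = 0.69/(12.5×10⁻⁶ × 1100) = 50.18 °C.

ΔT ≈ 50.2 °C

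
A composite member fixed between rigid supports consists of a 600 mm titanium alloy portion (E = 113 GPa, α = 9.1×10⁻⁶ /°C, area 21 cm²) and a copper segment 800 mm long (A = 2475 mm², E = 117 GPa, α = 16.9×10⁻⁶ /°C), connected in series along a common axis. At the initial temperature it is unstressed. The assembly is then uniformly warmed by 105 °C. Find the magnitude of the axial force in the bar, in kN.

Free thermal expansion of the whole bar: Σ αᵢΔT Lᵢ = 9.1×10⁻⁶×105×600 + 16.9×10⁻⁶×105×800 = 1.993 mm.
The rigid supports impose zero overall length change; the single axial force P common to all segments must satisfy P Σ Lᵢ/(AᵢEᵢ) = δ_free.
Σ Lᵢ/(AᵢEᵢ) = 600/(2100×113×10³) + 800/(2475×117×10³) = 5.291×10⁻⁶ mm/N.
P = 1.993 / 5.291×10⁻⁶ = 376700 N = 376.7 kN, compressive.

P ≈ 377 kN (compressive)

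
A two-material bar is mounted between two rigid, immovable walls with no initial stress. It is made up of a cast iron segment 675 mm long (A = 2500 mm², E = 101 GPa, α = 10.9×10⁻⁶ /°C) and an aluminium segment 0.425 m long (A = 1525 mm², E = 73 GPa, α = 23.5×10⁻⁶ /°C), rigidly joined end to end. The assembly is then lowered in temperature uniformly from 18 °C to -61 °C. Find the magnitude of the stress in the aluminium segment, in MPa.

Free thermal contraction of the whole bar: Σ αᵢΔT Lᵢ = 10.9×10⁻⁶×79×675 + 23.5×10⁻⁶×79×425 = 1.37 mm.
Since the ends are fixed, an axial force P builds up, equal in every segment, with P · Σ Lᵢ/(AᵢEᵢ) = δ_free.
Σ Lᵢ/(AᵢEᵢ) = 675/(2500×101×10³) + 425/(1525×73×10³) = 6.491×10⁻⁶ mm/N.
P = 1.37 / 6.491×10⁻⁶ = 211100 N = 211.1 kN, tensile.
σ_{aluminium} = P / A = 211100 / 1525 = 138.4 MPa.

σ ≈ 138 MPa (tensile)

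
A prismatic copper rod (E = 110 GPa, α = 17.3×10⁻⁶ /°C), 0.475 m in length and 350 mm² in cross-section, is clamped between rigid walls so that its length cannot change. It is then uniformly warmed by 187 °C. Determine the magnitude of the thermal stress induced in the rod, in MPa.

σ ≈ 356 MPa (compressive)

The supports are rigid, so the total axial strain is zero. The restrained thermal strain is ε = αΔT = 17.3×10⁻⁶ × 187 = 3235.1×10⁻⁶.
σ = EαΔT = 110×10³ × 17.3×10⁻⁶ × 187 = 355.9 MPa (compressive; the rod is trying to expand).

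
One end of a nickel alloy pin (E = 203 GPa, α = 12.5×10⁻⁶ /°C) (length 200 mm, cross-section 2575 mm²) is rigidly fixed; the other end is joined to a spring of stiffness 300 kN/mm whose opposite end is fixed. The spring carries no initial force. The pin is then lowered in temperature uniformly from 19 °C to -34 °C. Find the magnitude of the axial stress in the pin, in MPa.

σ ≈ 13.8 MPa (tensile)

The unrestrained thermal change is αΔT L = 12.5×10⁻⁶ × 53 × 200 = 0.1325 mm.
Let P be the tensile force in the spring. The pin extends elastically by PL/(AE) and the spring stretches by P/k; together these equal δ_free.
P [ L/(AE) + 1/k ] = δ_free → P [ 200/(2575×203×10³) + 1/(300×10³) ] = 0.1325.
P = 0.1325 / 3.716×10⁻⁶ = 35660 N.
σ = P/A = 35660/2575 = 13.85 MPa.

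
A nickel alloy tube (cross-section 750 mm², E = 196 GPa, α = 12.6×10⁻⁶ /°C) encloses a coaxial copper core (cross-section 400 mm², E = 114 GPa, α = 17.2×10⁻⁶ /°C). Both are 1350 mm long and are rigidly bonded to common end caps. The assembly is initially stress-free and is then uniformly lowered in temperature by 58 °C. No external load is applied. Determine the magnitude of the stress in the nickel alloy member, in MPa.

Both members must finish at the same length. With the larger α, the copper tends to over-contract; the plates restrain it, putting the copper in tension and the nickel alloy in compression. With no external load the two internal forces are equal and opposite, magnitude P.
Equating the net (thermal + elastic) strains gives |α₁ − α₂|·ΔT = P·[1/(A₁E₁) + 1/(A₂E₂)].
|α₁ − α₂|·ΔT = 4.6×10⁻⁶ × 58 = 0.0002668.
1/(A₁E₁) + 1/(A₂E₂) = 1/(750×196×10³) + 1/(400×114×10³) = 2.873×10⁻⁸ N⁻¹.
So P = 0.0002668 / 2.873×10⁻⁸ = 9.286 kN.
σ_{nickel alloy} = P/A₁ = 9286/750 = 12.38 MPa, compressive.

σ ≈ 12.4 MPa (compressive)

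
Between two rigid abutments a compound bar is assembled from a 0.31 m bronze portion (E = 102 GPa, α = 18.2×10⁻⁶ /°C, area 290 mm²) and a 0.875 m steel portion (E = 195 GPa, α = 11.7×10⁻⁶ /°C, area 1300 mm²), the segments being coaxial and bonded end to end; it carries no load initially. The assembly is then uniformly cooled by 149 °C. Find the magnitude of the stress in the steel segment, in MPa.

σ ≈ 131 MPa (tensile)

Free thermal contraction of the whole bar: Σ αᵢΔT Lᵢ = 18.2×10⁻⁶×149×310 + 11.7×10⁻⁶×149×875 = 2.366 mm.
The rigid supports impose zero overall length change; the single axial force P common to all segments must satisfy P Σ Lᵢ/(AᵢEᵢ) = δ_free.
Σ Lᵢ/(AᵢEᵢ) = 310/(290×102×10³) + 875/(1300×195×10³) = 1.393×10⁻⁵ mm/N.
So P = 2.366 / 1.393×10⁻⁵ = 169.8 kN, tensile.
σ_{steel} = P / A = 169800 / 1300 = 130.6 MPa.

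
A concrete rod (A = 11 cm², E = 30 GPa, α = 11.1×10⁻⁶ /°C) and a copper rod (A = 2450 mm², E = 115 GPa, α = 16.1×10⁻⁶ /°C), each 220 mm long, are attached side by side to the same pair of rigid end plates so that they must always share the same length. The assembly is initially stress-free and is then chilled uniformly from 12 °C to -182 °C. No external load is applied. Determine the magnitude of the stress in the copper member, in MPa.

Both members must finish at the same length. With the larger α, the copper tends to over-contract; the plates restrain it, putting the copper in tension and the concrete in compression. With no external load the two internal forces are equal and opposite, magnitude P.
Compatibility of the two members (thermal + elastic change equal): (α₁ − α₂)ΔT = P·[1/(A₁E₁) + 1/(A₂E₂)].
|α₁ − α₂|·ΔT = 5×10⁻⁶ × 194 = 0.00097.
1/(A₁E₁) + 1/(A₂E₂) = 1/(1100×30×10³) + 1/(2450×115×10³) = 3.385×10⁻⁸ N⁻¹.
P = 0.00097 / 3.385×10⁻⁸ = 28650 N = 28.65 kN.
σ_{copper} = P/A₂ = 28650/2450 = 11.7 MPa, tensile.

σ ≈ 11.7 MPa (tensile)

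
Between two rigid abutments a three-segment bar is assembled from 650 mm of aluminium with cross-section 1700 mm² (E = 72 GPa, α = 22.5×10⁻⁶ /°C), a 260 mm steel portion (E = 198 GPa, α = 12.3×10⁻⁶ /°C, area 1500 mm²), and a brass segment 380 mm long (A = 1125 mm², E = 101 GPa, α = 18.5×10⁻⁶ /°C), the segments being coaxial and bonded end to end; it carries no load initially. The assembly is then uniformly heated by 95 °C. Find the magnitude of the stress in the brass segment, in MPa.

Free thermal expansion of the whole bar: Σ αᵢΔT Lᵢ = 22.5×10⁻⁶×95×650 + 12.3×10⁻⁶×95×260 + 18.5×10⁻⁶×95×380 = 2.361 mm.
The walls prevent any net length change, so an axial force P (same in every segment) develops. Compatibility: P · Σ Lᵢ/(AᵢEᵢ) = δ_free.
Σ Lᵢ/(AᵢEᵢ) = 650/(1700×72×10³) + 260/(1500×198×10³) + 380/(1125×101×10³) = 9.53×10⁻⁶ mm/N.
Hence P = δ_free / Σ(L/AE) = 2.361/9.53×10⁻⁶ = 247.7 kN (compressive).
σ_{brass} = P / A = 247700 / 1125 = 220.2 MPa.

σ ≈ 220 MPa (compressive)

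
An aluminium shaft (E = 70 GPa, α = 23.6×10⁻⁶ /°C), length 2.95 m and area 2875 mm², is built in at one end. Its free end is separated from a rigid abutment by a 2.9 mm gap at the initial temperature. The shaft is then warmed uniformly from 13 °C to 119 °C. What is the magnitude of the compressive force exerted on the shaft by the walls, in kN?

P ≈ 306 kN

Unrestrained expansion: δ_free = αΔT L = 23.6×10⁻⁶ × 106 × 2950 = 7.38 mm.
The gap closes (δ_free > 2.9 mm) and the wall then resists a further 7.38 − 2.9 = 4.48 mm of expansion.
So σ = E(δ_free − g)/L = 70×10³ × 4.48/2950 = 106.3 MPa.
P = σA = 106.3 × 2875 = 305.6 kN.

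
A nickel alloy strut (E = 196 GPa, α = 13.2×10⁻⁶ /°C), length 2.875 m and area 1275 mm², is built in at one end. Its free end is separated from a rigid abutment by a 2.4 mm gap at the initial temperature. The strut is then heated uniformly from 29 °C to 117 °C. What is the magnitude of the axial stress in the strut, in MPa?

Free thermal elongation = αΔT L = 13.2×10⁻⁶ × 88 × 2875 = 3.34 mm.
The gap closes (δ_free > 2.4 mm) and the wall then resists a further 3.34 − 2.4 = 0.9396 mm of expansion.
So σ = E(δ_free − g)/L = 196×10³ × 0.9396/2875 = 64.06 MPa.

σ ≈ 64.1 MPa (compressive)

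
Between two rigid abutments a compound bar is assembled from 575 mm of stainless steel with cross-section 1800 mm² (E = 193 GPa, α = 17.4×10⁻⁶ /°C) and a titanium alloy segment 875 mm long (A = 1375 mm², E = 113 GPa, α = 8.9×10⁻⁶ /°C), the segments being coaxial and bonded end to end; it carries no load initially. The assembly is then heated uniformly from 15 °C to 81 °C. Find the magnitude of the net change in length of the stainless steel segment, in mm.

|ΔL| ≈ 0.394 mm

If the supports were absent, the total length change would be Σ αᵢΔT Lᵢ = 17.4×10⁻⁶×66×575 + 8.9×10⁻⁶×66×875 = 1.174 mm.
Since the ends are fixed, an axial force P builds up, equal in every segment, with P · Σ Lᵢ/(AᵢEᵢ) = δ_free.
The series flexibility is Σ Lᵢ/(AᵢEᵢ) = 575/(1800×193×10³) + 875/(1375×113×10³) = 7.287×10⁻⁶ mm/N.
Hence P = δ_free / Σ(L/AE) = 1.174/7.287×10⁻⁶ = 161.2 kN (compressive).
For the stainless steel segment, free thermal change = 17.4×10⁻⁶×66×575 = 0.6603 mm and elastic change from P = 161200×575/(1800×193×10³) = 0.2667 mm; these oppose, so the net change is 0.394 mm (segment lengthens).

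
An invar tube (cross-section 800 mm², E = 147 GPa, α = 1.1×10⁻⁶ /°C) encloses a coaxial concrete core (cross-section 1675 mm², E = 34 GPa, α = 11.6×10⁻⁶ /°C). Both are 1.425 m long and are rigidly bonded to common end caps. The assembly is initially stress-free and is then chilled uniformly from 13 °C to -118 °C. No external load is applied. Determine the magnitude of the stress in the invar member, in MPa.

Equilibrium of a rigid end plate with no external load gives equal and opposite internal forces ±P in the two members. Since α_{concrete} > α_{invar}, cooling drives the concrete into tension and the invar into compression.
Compatibility of the two members (thermal + elastic change equal): (α₁ − α₂)ΔT = P·[1/(A₁E₁) + 1/(A₂E₂)].
|α₁ − α₂|·ΔT = 10.5×10⁻⁶ × 131 = 0.001375.
1/(A₁E₁) + 1/(A₂E₂) = 1/(800×147×10³) + 1/(1675×34×10³) = 2.606×10⁻⁸ N⁻¹.
P = 0.001375 / 2.606×10⁻⁸ = 52780 N = 52.78 kN.
σ_{invar} = P/A₁ = 52780/800 = 65.97 MPa, compressive.

σ ≈ 66 MPa (compressive)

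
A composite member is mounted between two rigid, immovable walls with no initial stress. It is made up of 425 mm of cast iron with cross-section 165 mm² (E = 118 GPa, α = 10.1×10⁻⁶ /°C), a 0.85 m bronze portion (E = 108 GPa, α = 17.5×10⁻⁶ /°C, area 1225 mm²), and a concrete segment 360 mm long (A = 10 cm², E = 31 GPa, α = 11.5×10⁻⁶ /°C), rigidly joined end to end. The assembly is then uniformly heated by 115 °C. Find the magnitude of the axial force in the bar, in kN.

P ≈ 67.2 kN (compressive)

Free thermal expansion of the whole bar: Σ αᵢΔT Lᵢ = 10.1×10⁻⁶×115×425 + 17.5×10⁻⁶×115×850 + 11.5×10⁻⁶×115×360 = 2.68 mm.
Since the ends are fixed, an axial force P builds up, equal in every segment, with P · Σ Lᵢ/(AᵢEᵢ) = δ_free.
The series flexibility is Σ Lᵢ/(AᵢEᵢ) = 425/(165×118×10³) + 850/(1225×108×10³) + 360/(1000×31×10³) = 3.987×10⁻⁵ mm/N.
So P = 2.68 / 3.987×10⁻⁵ = 67.23 kN, compressive.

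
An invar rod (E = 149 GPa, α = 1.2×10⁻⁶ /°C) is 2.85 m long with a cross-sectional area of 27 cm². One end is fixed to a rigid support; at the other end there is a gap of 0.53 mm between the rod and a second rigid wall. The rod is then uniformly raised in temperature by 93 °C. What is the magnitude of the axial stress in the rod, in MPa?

σ ≈ 0 MPa

Free thermal elongation = αΔT L = 1.2×10⁻⁶ × 93 × 2850 = 0.3181 mm.
This is smaller than the 0.53 mm clearance, so the rod expands freely without reaching the stop — the stress is zero.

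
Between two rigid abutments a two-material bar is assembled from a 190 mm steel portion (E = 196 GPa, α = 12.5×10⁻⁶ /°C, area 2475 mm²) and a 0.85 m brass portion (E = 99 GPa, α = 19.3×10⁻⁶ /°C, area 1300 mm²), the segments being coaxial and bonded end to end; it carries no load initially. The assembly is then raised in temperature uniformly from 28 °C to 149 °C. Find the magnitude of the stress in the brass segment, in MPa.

With the walls removed the bar would change length by δ_free = Σ αᵢΔT Lᵢ = 12.5×10⁻⁶×121×190 + 19.3×10⁻⁶×121×850 = 2.272 mm.
The rigid supports impose zero overall length change; the single axial force P common to all segments must satisfy P Σ Lᵢ/(AᵢEᵢ) = δ_free.
The series flexibility is Σ Lᵢ/(AᵢEᵢ) = 190/(2475×196×10³) + 850/(1300×99×10³) = 6.996×10⁻⁶ mm/N.
So P = 2.272 / 6.996×10⁻⁶ = 324.8 kN, compressive.
σ_{brass} = P / A = 324800 / 1300 = 249.8 MPa.

σ ≈ 250 MPa (compressive)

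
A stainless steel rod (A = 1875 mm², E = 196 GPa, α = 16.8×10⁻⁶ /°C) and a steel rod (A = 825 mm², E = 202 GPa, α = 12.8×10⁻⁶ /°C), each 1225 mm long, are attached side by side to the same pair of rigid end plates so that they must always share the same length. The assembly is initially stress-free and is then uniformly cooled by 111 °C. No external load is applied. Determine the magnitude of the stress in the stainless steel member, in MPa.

σ ≈ 27.2 MPa (tensile)

The stainless steel has the larger α, so on cooling it would change length more than the steel if both were free. The rigid plates force a common final length, so the stainless steel is put into tension and the steel into compression, with equal and opposite forces P (no external load).
Compatibility of the two members (thermal + elastic change equal): (α₁ − α₂)ΔT = P·[1/(A₁E₁) + 1/(A₂E₂)].
|α₁ − α₂|·ΔT = 4×10⁻⁶ × 111 = 0.000444.
1/(A₁E₁) + 1/(A₂E₂) = 1/(1875×196×10³) + 1/(825×202×10³) = 8.722×10⁻⁹ N⁻¹.
P = 0.000444 / 8.722×10⁻⁹ = 50910 N = 50.91 kN.
σ_{stainless steel} = P/A₁ = 50910/1875 = 27.15 MPa, tensile.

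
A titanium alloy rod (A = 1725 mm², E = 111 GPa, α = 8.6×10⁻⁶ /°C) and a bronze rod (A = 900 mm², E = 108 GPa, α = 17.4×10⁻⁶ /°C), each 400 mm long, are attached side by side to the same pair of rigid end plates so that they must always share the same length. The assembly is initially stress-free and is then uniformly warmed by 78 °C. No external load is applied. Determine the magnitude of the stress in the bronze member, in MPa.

Equilibrium of a rigid end plate with no external load gives equal and opposite internal forces ±P in the two members. Since α_{bronze} > α_{titanium alloy}, heating drives the bronze into compression and the titanium alloy into tension.
Setting the final lengths equal and cancelling L: (α₁ − α₂)ΔT = P/(A₁E₁) + P/(A₂E₂).
|α₁ − α₂|·ΔT = 8.8×10⁻⁶ × 78 = 0.0006864.
1/(A₁E₁) + 1/(A₂E₂) = 1/(1725×111×10³) + 1/(900×108×10³) = 1.551×10⁻⁸ N⁻¹.
P = 0.0006864 / 1.551×10⁻⁸ = 44250 N = 44.25 kN.
σ_{bronze} = P/A₂ = 44250/900 = 49.17 MPa, compressive.

σ ≈ 49.2 MPa (compressive)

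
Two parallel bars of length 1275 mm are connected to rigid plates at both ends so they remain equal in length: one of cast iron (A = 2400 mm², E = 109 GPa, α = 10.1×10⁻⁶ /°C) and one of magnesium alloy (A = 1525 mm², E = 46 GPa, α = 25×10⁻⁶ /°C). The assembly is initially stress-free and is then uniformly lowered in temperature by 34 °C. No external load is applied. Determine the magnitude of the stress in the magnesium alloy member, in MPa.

Equilibrium of a rigid end plate with no external load gives equal and opposite internal forces ±P in the two members. Since α_{magnesium alloy} > α_{cast iron}, cooling drives the magnesium alloy into tension and the cast iron into compression.
Equating the net (thermal + elastic) strains gives |α₁ − α₂|·ΔT = P·[1/(A₁E₁) + 1/(A₂E₂)].
|α₁ − α₂|·ΔT = 14.9×10⁻⁶ × 34 = 0.0005066.
1/(A₁E₁) + 1/(A₂E₂) = 1/(2400×109×10³) + 1/(1525×46×10³) = 1.808×10⁻⁸ N⁻¹.
P = 0.0005066 / 1.808×10⁻⁸ = 28020 N = 28.02 kN.
σ_{magnesium alloy} = P/A₂ = 28020/1525 = 18.38 MPa, tensile.

σ ≈ 18.4 MPa (tensile)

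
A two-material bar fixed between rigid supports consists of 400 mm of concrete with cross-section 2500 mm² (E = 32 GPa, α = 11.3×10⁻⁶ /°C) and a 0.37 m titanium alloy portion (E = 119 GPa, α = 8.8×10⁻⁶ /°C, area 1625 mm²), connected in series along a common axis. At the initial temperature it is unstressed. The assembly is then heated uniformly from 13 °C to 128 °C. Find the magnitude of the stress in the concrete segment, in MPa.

σ ≈ 51.7 MPa (compressive)

With the walls removed the bar would change length by δ_free = Σ αᵢΔT Lᵢ = 11.3×10⁻⁶×115×400 + 8.8×10⁻⁶×115×370 = 0.8942 mm.
The walls prevent any net length change, so an axial force P (same in every segment) develops. Compatibility: P · Σ Lᵢ/(AᵢEᵢ) = δ_free.
The series flexibility is Σ Lᵢ/(AᵢEᵢ) = 400/(2500×32×10³) + 370/(1625×119×10³) = 6.913×10⁻⁶ mm/N.
So P = 0.8942 / 6.913×10⁻⁶ = 129.3 kN, compressive.
σ_{concrete} = P / A = 129300 / 2500 = 51.74 MPa.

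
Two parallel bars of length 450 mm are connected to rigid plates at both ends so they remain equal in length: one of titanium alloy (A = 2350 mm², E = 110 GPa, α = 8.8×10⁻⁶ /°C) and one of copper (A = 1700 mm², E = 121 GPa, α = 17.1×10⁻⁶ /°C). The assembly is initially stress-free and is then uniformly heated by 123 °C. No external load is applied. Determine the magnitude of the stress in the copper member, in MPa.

Equilibrium of a rigid end plate with no external load gives equal and opposite internal forces ±P in the two members. Since α_{copper} > α_{titanium alloy}, heating drives the copper into compression and the titanium alloy into tension.
Setting the final lengths equal and cancelling L: (α₁ − α₂)ΔT = P/(A₁E₁) + P/(A₂E₂).
|α₁ − α₂|·ΔT = 8.3×10⁻⁶ × 123 = 0.001021.
1/(A₁E₁) + 1/(A₂E₂) = 1/(2350×110×10³) + 1/(1700×121×10³) = 8.73×10⁻⁹ N⁻¹.
So P = 0.001021 / 8.73×10⁻⁹ = 116.9 kN.
σ_{copper} = P/A₂ = 116900/1700 = 68.79 MPa, compressive.

σ ≈ 68.8 MPa (compressive)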